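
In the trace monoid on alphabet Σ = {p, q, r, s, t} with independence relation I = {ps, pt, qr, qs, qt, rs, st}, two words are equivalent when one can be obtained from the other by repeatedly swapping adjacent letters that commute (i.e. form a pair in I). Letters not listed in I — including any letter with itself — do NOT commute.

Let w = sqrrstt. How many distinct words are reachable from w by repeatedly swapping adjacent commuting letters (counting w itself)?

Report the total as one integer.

105

drop 0:s onto floor
drop 1:q onto floor
drop 2:r onto floor
drop 3:r onto {2:r}
drop 4:s onto {0:s}
drop 5:t onto {3:r}
drop 6:t onto {5:t}
ground layer = {0:s, 1:q, 2:r}
drop-orders for the pieces not yet dropped (sum over which currently-grounded one goes next):
  1 to go: {1} 1  {4} 1  {6} 1
  2 to go: {0,4} 1  {1,4} 2  {1,6} 2  {4,6} 2  {5,6} 1
  3 to go: {0,1,4} 3  {0,4,6} 3  {1,4,6} 6  {1,5,6} 3  {3,5,6} 1  {4,5,6} 3
  4 to go: {0,1,4,6} 12  {0,4,5,6} 6  {1,3,5,6} 4  {1,4,5,6} 12  {2,3,5,6} 1  {3,4,5,6} 4
  5 to go: {0,1,4,5,6} 30  {0,3,4,5,6} 10  {1,2,3,5,6} 5  {1,3,4,5,6} 20  {2,3,4,5,6} 5
  if 0:s drops first: 30 orders
  if 1:q drops first: 15 orders
  if 2:r drops first: 60 orders
heap linearizations: 105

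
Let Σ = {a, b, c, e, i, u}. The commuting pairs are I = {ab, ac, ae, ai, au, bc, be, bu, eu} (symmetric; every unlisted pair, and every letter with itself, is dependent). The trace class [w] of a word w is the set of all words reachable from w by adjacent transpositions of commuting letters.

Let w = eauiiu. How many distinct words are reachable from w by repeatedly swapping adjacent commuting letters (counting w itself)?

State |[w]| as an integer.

12

#0=e has no predecessor
#1=a has no predecessor
#2=u has no predecessor
#3=i depends on [0:e, 2:u]
#4=i depends on [3:i]
#5=u depends on [4:i]
sources: [0:e, 1:a, 2:u]
N(rest) = Σ N(rest − s) over sources s of rest; N(one piece) = 1:
  size 1 → [1]=1  [5]=1
  size 2 → [1,5]=2  [4,5]=1
  size 3 → [1,4,5]=3  [3,4,5]=1
  size 4 → [0,3,4,5]=1  [1,3,4,5]=4  [2,3,4,5]=1
  first=0(e) contributes 5
  first=1(a) contributes 2
  first=2(u) contributes 5
|[w]| = 12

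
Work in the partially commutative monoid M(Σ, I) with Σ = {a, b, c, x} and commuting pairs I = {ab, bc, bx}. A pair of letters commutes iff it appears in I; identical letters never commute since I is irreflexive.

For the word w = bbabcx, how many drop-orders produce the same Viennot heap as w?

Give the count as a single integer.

piece 0:b — minimal
piece 1:b rests on {0:b}
piece 2:a — minimal
piece 3:b rests on {1:b}
piece 4:c rests on {2:a}
piece 5:x rests on {4:c}
minimal pieces: {0:b, 2:a}
ways to finish when only these pieces remain (= sum over removing one remaining piece with nothing left below it):
  1 left: {3}→1  {5}→1
  2 left: {1,3}→1  {3,5}→2  {4,5}→1
  3 left: {0,1,3}→1  {1,3,5}→3  {2,4,5}→1  {3,4,5}→3
  4 left: {0,1,3,5}→4  {1,3,4,5}→6  {2,3,4,5}→4
  placing 0:b first → 10 extensions
  placing 2:a first → 10 extensions
total linear extensions = 20

20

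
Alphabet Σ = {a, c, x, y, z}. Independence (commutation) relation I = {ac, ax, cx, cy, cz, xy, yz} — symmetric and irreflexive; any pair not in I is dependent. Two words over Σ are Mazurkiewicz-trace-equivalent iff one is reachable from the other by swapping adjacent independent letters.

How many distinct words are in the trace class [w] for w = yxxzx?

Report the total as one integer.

#0=y has no predecessor
#1=x has no predecessor
#2=x depends on [1:x]
#3=z depends on [2:x]
#4=x depends on [3:z]
sources: [0:y, 1:x]
N(rest) = Σ N(rest − s) over sources s of rest; N(one piece) = 1:
  size 1 → [0]=1  [4]=1
  size 2 → [0,4]=2  [3,4]=1
  size 3 → [0,3,4]=3  [2,3,4]=1
  first=0(y) contributes 1
  first=1(x) contributes 4
|[w]| = 5

5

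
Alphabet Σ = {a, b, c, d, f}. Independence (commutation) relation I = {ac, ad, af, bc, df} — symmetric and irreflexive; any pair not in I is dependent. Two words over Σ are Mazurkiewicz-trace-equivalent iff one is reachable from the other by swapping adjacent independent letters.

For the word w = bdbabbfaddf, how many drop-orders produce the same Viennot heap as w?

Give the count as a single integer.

30

0(b) covers ∅
1(d) covers 0:b
2(b) covers 1:d
3(a) covers 2:b
4(b) covers 3:a
5(b) covers 4:b
6(f) covers 5:b
7(a) covers 5:b
8(d) covers 5:b
9(d) covers 8:d
10(f) covers 6:f
floor of heap: 0:b
completions by unplaced set U, small U first (add the entries for U minus each lowest piece of U):
  |U|=1: {7}:1  {9}:1  {10}:1
  |U|=2: {6,10}:1  {7,9}:2  {7,10}:2  {8,9}:1  {9,10}:2
  |U|=3: {6,7,10}:3  {6,9,10}:3  {7,8,9}:3  {7,9,10}:6  {8,9,10}:3
  |U|=4: {6,7,9,10}:12  {6,8,9,10}:6  {7,8,9,10}:12
  |U|=5: {6,7,8,9,10}:30
  |U|=6: {5,6,7,8,9,10}:30
  |U|=7: {4,5,6,7,8,9,10}:30
  |U|=8: {3,4,5,6,7,8,9,10}:30
  |U|=9: {2,3,4,5,6,7,8,9,10}:30
  start at 0(b): 30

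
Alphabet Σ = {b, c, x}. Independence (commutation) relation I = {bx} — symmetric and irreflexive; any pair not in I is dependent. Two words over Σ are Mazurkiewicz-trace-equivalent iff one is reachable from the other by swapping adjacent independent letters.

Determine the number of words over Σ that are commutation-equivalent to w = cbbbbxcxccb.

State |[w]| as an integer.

drop 0:c onto floor
drop 1:b onto {0:c}
drop 2:b onto {1:b}
drop 3:b onto {2:b}
drop 4:b onto {3:b}
drop 5:x onto {0:c}
drop 6:c onto {4:b, 5:x}
drop 7:x onto {6:c}
drop 8:c onto {7:x}
drop 9:c onto {8:c}
drop 10:b onto {9:c}
ground layer = {0:c}
drop-orders for the pieces not yet dropped (sum over which currently-grounded one goes next):
  1 to go: {10} 1
  2 to go: {9,10} 1
  3 to go: {8,9,10} 1
  4 to go: {7,8,9,10} 1
  5 to go: {6,7,8,9,10} 1
  6 to go: {4,6,7,8,9,10} 1  {5,6,7,8,9,10} 1
  7 to go: {3,4,6,7,8,9,10} 1  {4,5,6,7,8,9,10} 2
  8 to go: {2,3,4,6,7,8,9,10} 1  {3,4,5,6,7,8,9,10} 3
  9 to go: {1,2,3,4,6,7,8,9,10} 1  {2,3,4,5,6,7,8,9,10} 4
  if 0:c drops first: 5 orders

5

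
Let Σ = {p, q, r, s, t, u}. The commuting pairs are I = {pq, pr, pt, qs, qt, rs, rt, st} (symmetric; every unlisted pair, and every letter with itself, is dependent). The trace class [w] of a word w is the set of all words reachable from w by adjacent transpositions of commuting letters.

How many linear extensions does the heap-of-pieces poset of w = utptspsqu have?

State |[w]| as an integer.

0(u) covers ∅
1(t) covers 0:u
2(p) covers 0:u
3(t) covers 1:t
4(s) covers 2:p
5(p) covers 4:s
6(s) covers 5:p
7(q) covers 0:u
8(u) covers 3:t, 6:s, 7:q
floor of heap: 0:u
completions by unplaced set U, small U first (add the entries for U minus each lowest piece of U):
  |U|=1: {8}:1
  |U|=2: {3,8}:1  {6,8}:1  {7,8}:1
  |U|=3: {1,3,8}:1  {3,6,8}:2  {3,7,8}:2  {5,6,8}:1  {6,7,8}:2
  |U|=4: {1,3,6,8}:3  {1,3,7,8}:3  {3,5,6,8}:3  {3,6,7,8}:6  {4,5,6,8}:1  {5,6,7,8}:3
  |U|=5: {1,3,5,6,8}:6  {1,3,6,7,8}:12  {2,4,5,6,8}:1  {3,4,5,6,8}:4  {3,5,6,7,8}:12  {4,5,6,7,8}:4
  |U|=6: {1,3,4,5,6,8}:10  {1,3,5,6,7,8}:30  {2,3,4,5,6,8}:5  {2,4,5,6,7,8}:5  {3,4,5,6,7,8}:20
  |U|=7: {1,2,3,4,5,6,8}:15  {1,3,4,5,6,7,8}:60  {2,3,4,5,6,7,8}:30
  start at 0(u): 105

105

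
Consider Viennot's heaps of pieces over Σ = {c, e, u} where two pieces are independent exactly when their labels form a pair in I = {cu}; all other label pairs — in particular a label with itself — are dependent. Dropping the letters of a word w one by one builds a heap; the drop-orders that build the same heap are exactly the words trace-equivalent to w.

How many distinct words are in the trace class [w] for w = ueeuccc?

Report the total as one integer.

drop 0:u onto floor
drop 1:e onto {0:u}
drop 2:e onto {1:e}
drop 3:u onto {2:e}
drop 4:c onto {2:e}
drop 5:c onto {4:c}
drop 6:c onto {5:c}
ground layer = {0:u}
drop-orders for the pieces not yet dropped (sum over which currently-grounded one goes next):
  1 to go: {3} 1  {6} 1
  2 to go: {3,6} 2  {5,6} 1
  3 to go: {3,5,6} 3  {4,5,6} 1
  4 to go: {3,4,5,6} 4
  5 to go: {2,3,4,5,6} 4
  if 0:u drops first: 4 orders

4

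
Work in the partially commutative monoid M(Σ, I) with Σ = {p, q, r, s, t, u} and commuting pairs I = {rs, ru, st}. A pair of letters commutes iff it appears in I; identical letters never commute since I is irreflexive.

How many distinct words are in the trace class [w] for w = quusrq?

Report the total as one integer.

#0=q has no predecessor
#1=u depends on [0:q]
#2=u depends on [1:u]
#3=s depends on [2:u]
#4=r depends on [0:q]
#5=q depends on [3:s, 4:r]
sources: [0:q]
N(rest) = Σ N(rest − s) over sources s of rest; N(one piece) = 1:
  size 1 → [5]=1
  size 2 → [3,5]=1  [4,5]=1
  size 3 → [2,3,5]=1  [3,4,5]=2
  size 4 → [1,2,3,5]=1  [2,3,4,5]=3
  first=0(q) contributes 4

4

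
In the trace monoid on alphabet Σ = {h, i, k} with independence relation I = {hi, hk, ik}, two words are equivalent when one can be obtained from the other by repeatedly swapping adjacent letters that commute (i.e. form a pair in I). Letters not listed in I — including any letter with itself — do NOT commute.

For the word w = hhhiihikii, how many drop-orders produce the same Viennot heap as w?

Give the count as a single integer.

#0=h has no predecessor
#1=h depends on [0:h]
#2=h depends on [1:h]
#3=i has no predecessor
#4=i depends on [3:i]
#5=h depends on [2:h]
#6=i depends on [4:i]
#7=k has no predecessor
#8=i depends on [6:i]
#9=i depends on [8:i]
sources: [0:h, 3:i, 7:k]
N(rest) = Σ N(rest − s) over sources s of rest; N(one piece) = 1:
  size 1 → [5]=1  [7]=1  [9]=1
  size 2 → [2,5]=1  [5,7]=2  [5,9]=2  [7,9]=2  [8,9]=1
  size 3 → [1,2,5]=1  [2,5,7]=3  [2,5,9]=3  [5,7,9]=6  [5,8,9]=3  [6,8,9]=1  [7,8,9]=3
  size 4 → [0,1,2,5]=1  [1,2,5,7]=4  [1,2,5,9]=4  [2,5,7,9]=12  [2,5,8,9]=6  [4,6,8,9]=1  [5,6,8,9]=4  [5,7,8,9]=12  [6,7,8,9]=4
  size 5 → [0,1,2,5,7]=5  [0,1,2,5,9]=5  [1,2,5,7,9]=20  [1,2,5,8,9]=10  [2,5,6,8,9]=10  [2,5,7,8,9]=30  [3,4,6,8,9]=1  [4,5,6,8,9]=5  [4,6,7,8,9]=5  [5,6,7,8,9]=20
  size 6 → [0,1,2,5,7,9]=30  [0,1,2,5,8,9]=15  [1,2,5,6,8,9]=20  [1,2,5,7,8,9]=60  [2,4,5,6,8,9]=15  [2,5,6,7,8,9]=60  [3,4,5,6,8,9]=6  [3,4,6,7,8,9]=6  [4,5,6,7,8,9]=30
  size 7 → [0,1,2,5,6,8,9]=35  [0,1,2,5,7,8,9]=105  [1,2,4,5,6,8,9]=35  [1,2,5,6,7,8,9]=140  [2,3,4,5,6,8,9]=21  [2,4,5,6,7,8,9]=105  [3,4,5,6,7,8,9]=42
  size 8 → [0,1,2,4,5,6,8,9]=70  [0,1,2,5,6,7,8,9]=280  [1,2,3,4,5,6,8,9]=56  [1,2,4,5,6,7,8,9]=280  [2,3,4,5,6,7,8,9]=168
  first=0(h) contributes 504
  first=3(i) contributes 630
  first=7(k) contributes 126
|[w]| = 1260

1260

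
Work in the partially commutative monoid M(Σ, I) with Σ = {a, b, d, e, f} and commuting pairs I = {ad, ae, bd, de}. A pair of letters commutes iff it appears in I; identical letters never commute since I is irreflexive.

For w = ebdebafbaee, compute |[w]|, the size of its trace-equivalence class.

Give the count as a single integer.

18

piece 0:e — minimal
piece 1:b rests on {0:e}
piece 2:d — minimal
piece 3:e rests on {1:b}
piece 4:b rests on {3:e}
piece 5:a rests on {4:b}
piece 6:f rests on {2:d, 5:a}
piece 7:b rests on {6:f}
piece 8:a rests on {7:b}
piece 9:e rests on {7:b}
piece 10:e rests on {9:e}
minimal pieces: {0:e, 2:d}
ways to finish when only these pieces remain (= sum over removing one remaining piece with nothing left below it):
  1 left: {8}→1  {10}→1
  2 left: {8,10}→2  {9,10}→1
  3 left: {8,9,10}→3
  4 left: {7,8,9,10}→3
  5 left: {6,7,8,9,10}→3
  6 left: {2,6,7,8,9,10}→3  {5,6,7,8,9,10}→3
  7 left: {2,5,6,7,8,9,10}→6  {4,5,6,7,8,9,10}→3
  8 left: {2,4,5,6,7,8,9,10}→9  {3,4,5,6,7,8,9,10}→3
  9 left: {1,3,4,5,6,7,8,9,10}→3  {2,3,4,5,6,7,8,9,10}→12
  placing 0:e first → 15 extensions
  placing 2:d first → 3 extensions
total linear extensions = 18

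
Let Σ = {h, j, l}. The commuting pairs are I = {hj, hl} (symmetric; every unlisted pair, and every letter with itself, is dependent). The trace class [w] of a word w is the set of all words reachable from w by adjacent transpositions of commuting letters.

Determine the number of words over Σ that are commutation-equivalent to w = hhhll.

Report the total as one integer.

10

piece 0:h — minimal
piece 1:h rests on {0:h}
piece 2:h rests on {1:h}
piece 3:l — minimal
piece 4:l rests on {3:l}
minimal pieces: {0:h, 3:l}
ways to finish when only these pieces remain (= sum over removing one remaining piece with nothing left below it):
  1 left: {2}→1  {4}→1
  2 left: {1,2}→1  {2,4}→2  {3,4}→1
  3 left: {0,1,2}→1  {1,2,4}→3  {2,3,4}→3
  placing 0:h first → 6 extensions
  placing 3:l first → 4 extensions
total linear extensions = 10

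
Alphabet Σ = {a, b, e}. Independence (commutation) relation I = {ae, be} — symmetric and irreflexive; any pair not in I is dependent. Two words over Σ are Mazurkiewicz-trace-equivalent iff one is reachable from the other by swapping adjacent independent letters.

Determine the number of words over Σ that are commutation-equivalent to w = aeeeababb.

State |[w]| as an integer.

84

piece 0:a — minimal
piece 1:e — minimal
piece 2:e rests on {1:e}
piece 3:e rests on {2:e}
piece 4:a rests on {0:a}
piece 5:b rests on {4:a}
piece 6:a rests on {5:b}
piece 7:b rests on {6:a}
piece 8:b rests on {7:b}
minimal pieces: {0:a, 1:e}
ways to finish when only these pieces remain (= sum over removing one remaining piece with nothing left below it):
  1 left: {3}→1  {8}→1
  2 left: {2,3}→1  {3,8}→2  {7,8}→1
  3 left: {1,2,3}→1  {2,3,8}→3  {3,7,8}→3  {6,7,8}→1
  4 left: {1,2,3,8}→4  {2,3,7,8}→6  {3,6,7,8}→4  {5,6,7,8}→1
  5 left: {1,2,3,7,8}→10  {2,3,6,7,8}→10  {3,5,6,7,8}→5  {4,5,6,7,8}→1
  6 left: {0,4,5,6,7,8}→1  {1,2,3,6,7,8}→20  {2,3,5,6,7,8}→15  {3,4,5,6,7,8}→6
  7 left: {0,3,4,5,6,7,8}→7  {1,2,3,5,6,7,8}→35  {2,3,4,5,6,7,8}→21
  placing 0:a first → 56 extensions
  placing 1:e first → 28 extensions
total linear extensions = 84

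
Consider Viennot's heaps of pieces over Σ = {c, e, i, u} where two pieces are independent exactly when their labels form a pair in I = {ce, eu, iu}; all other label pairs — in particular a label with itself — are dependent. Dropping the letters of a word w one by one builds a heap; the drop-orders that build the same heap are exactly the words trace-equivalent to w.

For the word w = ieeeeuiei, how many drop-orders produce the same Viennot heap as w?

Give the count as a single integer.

9

0(i) covers ∅
1(e) covers 0:i
2(e) covers 1:e
3(e) covers 2:e
4(e) covers 3:e
5(u) covers ∅
6(i) covers 4:e
7(e) covers 6:i
8(i) covers 7:e
floor of heap: 0:i, 5:u
completions by unplaced set U, small U first (add the entries for U minus each lowest piece of U):
  |U|=1: {5}:1  {8}:1
  |U|=2: {5,8}:2  {7,8}:1
  |U|=3: {5,7,8}:3  {6,7,8}:1
  |U|=4: {4,6,7,8}:1  {5,6,7,8}:4
  |U|=5: {3,4,6,7,8}:1  {4,5,6,7,8}:5
  |U|=6: {2,3,4,6,7,8}:1  {3,4,5,6,7,8}:6
  |U|=7: {1,2,3,4,6,7,8}:1  {2,3,4,5,6,7,8}:7
  start at 0(i): 8
  start at 5(u): 1
sum over floor = 9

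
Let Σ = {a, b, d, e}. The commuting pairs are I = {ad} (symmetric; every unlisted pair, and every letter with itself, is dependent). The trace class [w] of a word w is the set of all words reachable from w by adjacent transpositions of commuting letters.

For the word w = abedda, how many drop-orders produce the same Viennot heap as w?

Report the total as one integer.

0(a) covers ∅
1(b) covers 0:a
2(e) covers 1:b
3(d) covers 2:e
4(d) covers 3:d
5(a) covers 2:e
floor of heap: 0:a
completions by unplaced set U, small U first (add the entries for U minus each lowest piece of U):
  |U|=1: {4}:1  {5}:1
  |U|=2: {3,4}:1  {4,5}:2
  |U|=3: {3,4,5}:3
  |U|=4: {2,3,4,5}:3
  start at 0(a): 3

3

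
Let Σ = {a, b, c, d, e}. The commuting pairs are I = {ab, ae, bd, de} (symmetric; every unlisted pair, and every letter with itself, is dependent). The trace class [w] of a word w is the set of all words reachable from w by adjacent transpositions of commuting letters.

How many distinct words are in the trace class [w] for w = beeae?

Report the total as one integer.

5

#0=b has no predecessor
#1=e depends on [0:b]
#2=e depends on [1:e]
#3=a has no predecessor
#4=e depends on [2:e]
sources: [0:b, 3:a]
N(rest) = Σ N(rest − s) over sources s of rest; N(one piece) = 1:
  size 1 → [3]=1  [4]=1
  size 2 → [2,4]=1  [3,4]=2
  size 3 → [1,2,4]=1  [2,3,4]=3
  first=0(b) contributes 4
  first=3(a) contributes 1
|[w]| = 5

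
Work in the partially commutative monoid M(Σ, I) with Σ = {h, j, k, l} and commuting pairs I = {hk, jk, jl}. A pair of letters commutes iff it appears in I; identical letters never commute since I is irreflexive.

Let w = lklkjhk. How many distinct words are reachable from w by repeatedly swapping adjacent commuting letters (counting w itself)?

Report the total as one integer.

0(l) covers ∅
1(k) covers 0:l
2(l) covers 1:k
3(k) covers 2:l
4(j) covers ∅
5(h) covers 2:l, 4:j
6(k) covers 3:k
floor of heap: 0:l, 4:j
completions by unplaced set U, small U first (add the entries for U minus each lowest piece of U):
  |U|=1: {5}:1  {6}:1
  |U|=2: {3,6}:1  {4,5}:1  {5,6}:2
  |U|=3: {3,5,6}:3  {4,5,6}:3
  |U|=4: {2,3,5,6}:3  {3,4,5,6}:6
  |U|=5: {1,2,3,5,6}:3  {2,3,4,5,6}:9
  start at 0(l): 12
  start at 4(j): 3
sum over floor = 15

15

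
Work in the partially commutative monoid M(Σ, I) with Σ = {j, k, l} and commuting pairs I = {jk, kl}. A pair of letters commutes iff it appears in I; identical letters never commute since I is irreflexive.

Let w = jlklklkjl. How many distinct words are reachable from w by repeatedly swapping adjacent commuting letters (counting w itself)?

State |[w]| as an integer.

84

drop 0:j onto floor
drop 1:l onto {0:j}
drop 2:k onto floor
drop 3:l onto {1:l}
drop 4:k onto {2:k}
drop 5:l onto {3:l}
drop 6:k onto {4:k}
drop 7:j onto {5:l}
drop 8:l onto {7:j}
ground layer = {0:j, 2:k}
drop-orders for the pieces not yet dropped (sum over which currently-grounded one goes next):
  1 to go: {6} 1  {8} 1
  2 to go: {4,6} 1  {6,8} 2  {7,8} 1
  3 to go: {2,4,6} 1  {4,6,8} 3  {5,7,8} 1  {6,7,8} 3
  4 to go: {2,4,6,8} 4  {3,5,7,8} 1  {4,6,7,8} 6  {5,6,7,8} 4
  5 to go: {1,3,5,7,8} 1  {2,4,6,7,8} 10  {3,5,6,7,8} 5  {4,5,6,7,8} 10
  6 to go: {0,1,3,5,7,8} 1  {1,3,5,6,7,8} 6  {2,4,5,6,7,8} 20  {3,4,5,6,7,8} 15
  7 to go: {0,1,3,5,6,7,8} 7  {1,3,4,5,6,7,8} 21  {2,3,4,5,6,7,8} 35
  if 0:j drops first: 56 orders
  if 2:k drops first: 28 orders
heap linearizations: 84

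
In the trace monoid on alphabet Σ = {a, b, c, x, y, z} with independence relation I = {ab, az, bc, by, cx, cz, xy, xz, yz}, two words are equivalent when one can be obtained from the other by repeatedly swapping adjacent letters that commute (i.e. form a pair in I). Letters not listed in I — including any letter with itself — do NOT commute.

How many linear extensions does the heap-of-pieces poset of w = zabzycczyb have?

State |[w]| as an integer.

drop 0:z onto floor
drop 1:a onto floor
drop 2:b onto {0:z}
drop 3:z onto {2:b}
drop 4:y onto {1:a}
drop 5:c onto {4:y}
drop 6:c onto {5:c}
drop 7:z onto {3:z}
drop 8:y onto {6:c}
drop 9:b onto {7:z}
ground layer = {0:z, 1:a}
drop-orders for the pieces not yet dropped (sum over which currently-grounded one goes next):
  1 to go: {8} 1  {9} 1
  2 to go: {6,8} 1  {7,9} 1  {8,9} 2
  3 to go: {3,7,9} 1  {5,6,8} 1  {6,8,9} 3  {7,8,9} 3
  4 to go: {2,3,7,9} 1  {3,7,8,9} 4  {4,5,6,8} 1  {5,6,8,9} 4  {6,7,8,9} 6
  5 to go: {0,2,3,7,9} 1  {1,4,5,6,8} 1  {2,3,7,8,9} 5  {3,6,7,8,9} 10  {4,5,6,8,9} 5  {5,6,7,8,9} 10
  6 to go: {0,2,3,7,8,9} 6  {1,4,5,6,8,9} 6  {2,3,6,7,8,9} 15  {3,5,6,7,8,9} 20  {4,5,6,7,8,9} 15
  7 to go: {0,2,3,6,7,8,9} 21  {1,4,5,6,7,8,9} 21  {2,3,5,6,7,8,9} 35  {3,4,5,6,7,8,9} 35
  8 to go: {0,2,3,5,6,7,8,9} 56  {1,3,4,5,6,7,8,9} 56  {2,3,4,5,6,7,8,9} 70
  if 0:z drops first: 126 orders
  if 1:a drops first: 126 orders
heap linearizations: 252

252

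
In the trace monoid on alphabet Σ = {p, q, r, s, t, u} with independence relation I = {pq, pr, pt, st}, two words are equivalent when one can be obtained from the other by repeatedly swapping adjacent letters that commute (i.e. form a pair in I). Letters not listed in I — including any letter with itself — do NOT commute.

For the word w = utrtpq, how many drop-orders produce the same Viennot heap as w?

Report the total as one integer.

5

piece 0:u — minimal
piece 1:t rests on {0:u}
piece 2:r rests on {1:t}
piece 3:t rests on {2:r}
piece 4:p rests on {0:u}
piece 5:q rests on {3:t}
minimal pieces: {0:u}
ways to finish when only these pieces remain (= sum over removing one remaining piece with nothing left below it):
  1 left: {4}→1  {5}→1
  2 left: {3,5}→1  {4,5}→2
  3 left: {2,3,5}→1  {3,4,5}→3
  4 left: {1,2,3,5}→1  {2,3,4,5}→4
  placing 0:u first → 5 extensions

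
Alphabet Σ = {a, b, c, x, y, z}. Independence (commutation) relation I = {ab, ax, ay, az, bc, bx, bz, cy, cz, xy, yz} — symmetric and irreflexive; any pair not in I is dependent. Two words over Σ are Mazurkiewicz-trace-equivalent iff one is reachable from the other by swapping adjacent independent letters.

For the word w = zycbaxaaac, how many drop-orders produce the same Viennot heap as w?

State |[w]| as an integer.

#0=z has no predecessor
#1=y has no predecessor
#2=c has no predecessor
#3=b depends on [1:y]
#4=a depends on [2:c]
#5=x depends on [0:z, 2:c]
#6=a depends on [4:a]
#7=a depends on [6:a]
#8=a depends on [7:a]
#9=c depends on [5:x, 8:a]
sources: [0:z, 1:y, 2:c]
N(rest) = Σ N(rest − s) over sources s of rest; N(one piece) = 1:
  size 1 → [3]=1  [9]=1
  size 2 → [1,3]=1  [3,9]=2  [5,9]=1  [8,9]=1
  size 3 → [0,5,9]=1  [1,3,9]=3  [3,5,9]=3  [3,8,9]=3  [5,8,9]=2  [7,8,9]=1
  size 4 → [0,3,5,9]=4  [0,5,8,9]=3  [1,3,5,9]=6  [1,3,8,9]=6  [3,5,8,9]=8  [3,7,8,9]=4  [5,7,8,9]=3  [6,7,8,9]=1
  size 5 → [0,1,3,5,9]=10  [0,3,5,8,9]=15  [0,5,7,8,9]=6  [1,3,5,8,9]=20  [1,3,7,8,9]=10  [3,5,7,8,9]=15  [3,6,7,8,9]=5  [4,6,7,8,9]=1  [5,6,7,8,9]=4
  size 6 → [0,1,3,5,8,9]=45  [0,3,5,7,8,9]=36  [0,5,6,7,8,9]=10  [1,3,5,7,8,9]=45  [1,3,6,7,8,9]=15  [3,4,6,7,8,9]=6  [3,5,6,7,8,9]=24  [4,5,6,7,8,9]=5
  size 7 → [0,1,3,5,7,8,9]=126  [0,3,5,6,7,8,9]=70  [0,4,5,6,7,8,9]=15  [1,3,4,6,7,8,9]=21  [1,3,5,6,7,8,9]=84  [2,4,5,6,7,8,9]=5  [3,4,5,6,7,8,9]=35
  size 8 → [0,1,3,5,6,7,8,9]=280  [0,2,4,5,6,7,8,9]=20  [0,3,4,5,6,7,8,9]=120  [1,3,4,5,6,7,8,9]=140  [2,3,4,5,6,7,8,9]=40
  first=0(z) contributes 180
  first=1(y) contributes 180
  first=2(c) contributes 540
|[w]| = 900

900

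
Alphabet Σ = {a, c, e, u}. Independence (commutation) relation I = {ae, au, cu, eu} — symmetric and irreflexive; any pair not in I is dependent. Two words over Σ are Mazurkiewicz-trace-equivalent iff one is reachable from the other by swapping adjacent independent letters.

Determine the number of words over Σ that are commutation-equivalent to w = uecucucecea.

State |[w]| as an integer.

drop 0:u onto floor
drop 1:e onto floor
drop 2:c onto {1:e}
drop 3:u onto {0:u}
drop 4:c onto {2:c}
drop 5:u onto {3:u}
drop 6:c onto {4:c}
drop 7:e onto {6:c}
drop 8:c onto {7:e}
drop 9:e onto {8:c}
drop 10:a onto {8:c}
ground layer = {0:u, 1:e}
drop-orders for the pieces not yet dropped (sum over which currently-grounded one goes next):
  1 to go: {5} 1  {9} 1  {10} 1
  2 to go: {3,5} 1  {5,9} 2  {5,10} 2  {9,10} 2
  3 to go: {0,3,5} 1  {3,5,9} 3  {3,5,10} 3  {5,9,10} 6  {8,9,10} 2
  4 to go: {0,3,5,9} 4  {0,3,5,10} 4  {3,5,9,10} 12  {5,8,9,10} 8  {7,8,9,10} 2
  5 to go: {0,3,5,9,10} 20  {3,5,8,9,10} 20  {5,7,8,9,10} 10  {6,7,8,9,10} 2
  6 to go: {0,3,5,8,9,10} 40  {3,5,7,8,9,10} 30  {4,6,7,8,9,10} 2  {5,6,7,8,9,10} 12
  7 to go: {0,3,5,7,8,9,10} 70  {2,4,6,7,8,9,10} 2  {3,5,6,7,8,9,10} 42  {4,5,6,7,8,9,10} 14
  8 to go: {0,3,5,6,7,8,9,10} 112  {1,2,4,6,7,8,9,10} 2  {2,4,5,6,7,8,9,10} 16  {3,4,5,6,7,8,9,10} 56
  9 to go: {0,3,4,5,6,7,8,9,10} 168  {1,2,4,5,6,7,8,9,10} 18  {2,3,4,5,6,7,8,9,10} 72
  if 0:u drops first: 90 orders
  if 1:e drops first: 240 orders
heap linearizations: 330

330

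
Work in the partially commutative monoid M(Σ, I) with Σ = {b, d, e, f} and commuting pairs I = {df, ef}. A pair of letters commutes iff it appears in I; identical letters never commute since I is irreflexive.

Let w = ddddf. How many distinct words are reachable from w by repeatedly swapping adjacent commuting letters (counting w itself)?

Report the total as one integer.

5

0(d) covers ∅
1(d) covers 0:d
2(d) covers 1:d
3(d) covers 2:d
4(f) covers ∅
floor of heap: 0:d, 4:f
completions by unplaced set U, small U first (add the entries for U minus each lowest piece of U):
  |U|=1: {3}:1  {4}:1
  |U|=2: {2,3}:1  {3,4}:2
  |U|=3: {1,2,3}:1  {2,3,4}:3
  start at 0(d): 4
  start at 4(f): 1
sum over floor = 5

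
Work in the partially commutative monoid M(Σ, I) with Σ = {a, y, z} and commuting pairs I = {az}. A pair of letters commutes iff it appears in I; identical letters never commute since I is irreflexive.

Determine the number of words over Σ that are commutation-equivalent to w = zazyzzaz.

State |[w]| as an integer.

12

0(z) covers ∅
1(a) covers ∅
2(z) covers 0:z
3(y) covers 1:a, 2:z
4(z) covers 3:y
5(z) covers 4:z
6(a) covers 3:y
7(z) covers 5:z
floor of heap: 0:z, 1:a
completions by unplaced set U, small U first (add the entries for U minus each lowest piece of U):
  |U|=1: {6}:1  {7}:1
  |U|=2: {5,7}:1  {6,7}:2
  |U|=3: {4,5,7}:1  {5,6,7}:3
  |U|=4: {4,5,6,7}:4
  |U|=5: {3,4,5,6,7}:4
  |U|=6: {1,3,4,5,6,7}:4  {2,3,4,5,6,7}:4
  start at 0(z): 8
  start at 1(a): 4
sum over floor = 12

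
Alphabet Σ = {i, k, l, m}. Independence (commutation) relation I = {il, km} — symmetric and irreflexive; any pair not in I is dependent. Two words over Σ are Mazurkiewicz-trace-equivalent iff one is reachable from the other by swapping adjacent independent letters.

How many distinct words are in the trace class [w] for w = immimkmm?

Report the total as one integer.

4

0(i) covers ∅
1(m) covers 0:i
2(m) covers 1:m
3(i) covers 2:m
4(m) covers 3:i
5(k) covers 3:i
6(m) covers 4:m
7(m) covers 6:m
floor of heap: 0:i
completions by unplaced set U, small U first (add the entries for U minus each lowest piece of U):
  |U|=1: {5}:1  {7}:1
  |U|=2: {5,7}:2  {6,7}:1
  |U|=3: {4,6,7}:1  {5,6,7}:3
  |U|=4: {4,5,6,7}:4
  |U|=5: {3,4,5,6,7}:4
  |U|=6: {2,3,4,5,6,7}:4
  start at 0(i): 4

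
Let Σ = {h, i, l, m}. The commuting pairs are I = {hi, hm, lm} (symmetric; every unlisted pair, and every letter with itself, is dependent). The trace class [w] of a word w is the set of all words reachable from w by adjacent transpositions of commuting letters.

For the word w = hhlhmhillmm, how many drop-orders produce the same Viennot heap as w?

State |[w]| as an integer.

piece 0:h — minimal
piece 1:h rests on {0:h}
piece 2:l rests on {1:h}
piece 3:h rests on {2:l}
piece 4:m — minimal
piece 5:h rests on {3:h}
piece 6:i rests on {2:l, 4:m}
piece 7:l rests on {5:h, 6:i}
piece 8:l rests on {7:l}
piece 9:m rests on {6:i}
piece 10:m rests on {9:m}
minimal pieces: {0:h, 4:m}
ways to finish when only these pieces remain (= sum over removing one remaining piece with nothing left below it):
  1 left: {8}→1  {10}→1
  2 left: {7,8}→1  {8,10}→2  {9,10}→1
  3 left: {5,7,8}→1  {7,8,10}→3  {8,9,10}→3
  4 left: {3,5,7,8}→1  {5,7,8,10}→4  {7,8,9,10}→6
  5 left: {3,5,7,8,10}→5  {5,7,8,9,10}→10  {6,7,8,9,10}→6
  6 left: {3,5,7,8,9,10}→15  {4,6,7,8,9,10}→6  {5,6,7,8,9,10}→16
  7 left: {3,5,6,7,8,9,10}→31  {4,5,6,7,8,9,10}→22
  8 left: {2,3,5,6,7,8,9,10}→31  {3,4,5,6,7,8,9,10}→53
  9 left: {1,2,3,5,6,7,8,9,10}→31  {2,3,4,5,6,7,8,9,10}→84
  placing 0:h first → 115 extensions
  placing 4:m first → 31 extensions
total linear extensions = 146

146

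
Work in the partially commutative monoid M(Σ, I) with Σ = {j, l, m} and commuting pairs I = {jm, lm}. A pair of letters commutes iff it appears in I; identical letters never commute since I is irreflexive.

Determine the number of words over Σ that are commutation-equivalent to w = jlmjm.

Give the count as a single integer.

10

drop 0:j onto floor
drop 1:l onto {0:j}
drop 2:m onto floor
drop 3:j onto {1:l}
drop 4:m onto {2:m}
ground layer = {0:j, 2:m}
drop-orders for the pieces not yet dropped (sum over which currently-grounded one goes next):
  1 to go: {3} 1  {4} 1
  2 to go: {1,3} 1  {2,4} 1  {3,4} 2
  3 to go: {0,1,3} 1  {1,3,4} 3  {2,3,4} 3
  if 0:j drops first: 6 orders
  if 2:m drops first: 4 orders
heap linearizations: 10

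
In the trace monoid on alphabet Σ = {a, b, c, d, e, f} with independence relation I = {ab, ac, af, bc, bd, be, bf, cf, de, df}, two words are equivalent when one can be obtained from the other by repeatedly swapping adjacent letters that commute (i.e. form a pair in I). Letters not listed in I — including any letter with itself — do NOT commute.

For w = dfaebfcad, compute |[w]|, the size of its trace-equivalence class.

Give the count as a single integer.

216

0(d) covers ∅
1(f) covers ∅
2(a) covers 0:d
3(e) covers 1:f, 2:a
4(b) covers ∅
5(f) covers 3:e
6(c) covers 3:e
7(a) covers 3:e
8(d) covers 6:c, 7:a
floor of heap: 0:d, 1:f, 4:b
completions by unplaced set U, small U first (add the entries for U minus each lowest piece of U):
  |U|=1: {4}:1  {5}:1  {8}:1
  |U|=2: {4,5}:2  {4,8}:2  {5,8}:2  {6,8}:1  {7,8}:1
  |U|=3: {4,5,8}:6  {4,6,8}:3  {4,7,8}:3  {5,6,8}:3  {5,7,8}:3  {6,7,8}:2
  |U|=4: {4,5,6,8}:12  {4,5,7,8}:12  {4,6,7,8}:8  {5,6,7,8}:8
  |U|=5: {3,5,6,7,8}:8  {4,5,6,7,8}:40
  |U|=6: {1,3,5,6,7,8}:8  {2,3,5,6,7,8}:8  {3,4,5,6,7,8}:48
  |U|=7: {0,2,3,5,6,7,8}:8  {1,2,3,5,6,7,8}:16  {1,3,4,5,6,7,8}:56  {2,3,4,5,6,7,8}:56
  start at 0(d): 128
  start at 1(f): 64
  start at 4(b): 24
sum over floor = 216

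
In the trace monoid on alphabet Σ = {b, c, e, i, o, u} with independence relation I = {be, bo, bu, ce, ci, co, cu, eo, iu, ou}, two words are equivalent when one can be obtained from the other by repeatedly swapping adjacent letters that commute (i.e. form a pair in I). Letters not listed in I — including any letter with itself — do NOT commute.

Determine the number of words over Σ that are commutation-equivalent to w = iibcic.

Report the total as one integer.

#0=i has no predecessor
#1=i depends on [0:i]
#2=b depends on [1:i]
#3=c depends on [2:b]
#4=i depends on [2:b]
#5=c depends on [3:c]
sources: [0:i]
N(rest) = Σ N(rest − s) over sources s of rest; N(one piece) = 1:
  size 1 → [4]=1  [5]=1
  size 2 → [3,5]=1  [4,5]=2
  size 3 → [3,4,5]=3
  size 4 → [2,3,4,5]=3
  first=0(i) contributes 3

3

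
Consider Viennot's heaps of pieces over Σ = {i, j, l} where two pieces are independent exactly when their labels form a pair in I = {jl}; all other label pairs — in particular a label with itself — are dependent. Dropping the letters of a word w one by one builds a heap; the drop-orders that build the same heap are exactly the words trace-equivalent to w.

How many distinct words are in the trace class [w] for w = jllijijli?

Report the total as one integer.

6

piece 0:j — minimal
piece 1:l — minimal
piece 2:l rests on {1:l}
piece 3:i rests on {0:j, 2:l}
piece 4:j rests on {3:i}
piece 5:i rests on {4:j}
piece 6:j rests on {5:i}
piece 7:l rests on {5:i}
piece 8:i rests on {6:j, 7:l}
minimal pieces: {0:j, 1:l}
ways to finish when only these pieces remain (= sum over removing one remaining piece with nothing left below it):
  1 left: {8}→1
  2 left: {6,8}→1  {7,8}→1
  3 left: {6,7,8}→2
  4 left: {5,6,7,8}→2
  5 left: {4,5,6,7,8}→2
  6 left: {3,4,5,6,7,8}→2
  7 left: {0,3,4,5,6,7,8}→2  {2,3,4,5,6,7,8}→2
  placing 0:j first → 2 extensions
  placing 1:l first → 4 extensions
total linear extensions = 6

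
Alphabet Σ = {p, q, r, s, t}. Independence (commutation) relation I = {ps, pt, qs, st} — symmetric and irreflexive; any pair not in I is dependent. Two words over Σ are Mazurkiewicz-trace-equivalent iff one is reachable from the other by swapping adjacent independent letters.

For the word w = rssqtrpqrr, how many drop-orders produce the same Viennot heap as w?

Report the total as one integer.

0(r) covers ∅
1(s) covers 0:r
2(s) covers 1:s
3(q) covers 0:r
4(t) covers 3:q
5(r) covers 2:s, 4:t
6(p) covers 5:r
7(q) covers 6:p
8(r) covers 7:q
9(r) covers 8:r
floor of heap: 0:r
completions by unplaced set U, small U first (add the entries for U minus each lowest piece of U):
  |U|=1: {9}:1
  |U|=2: {8,9}:1
  |U|=3: {7,8,9}:1
  |U|=4: {6,7,8,9}:1
  |U|=5: {5,6,7,8,9}:1
  |U|=6: {2,5,6,7,8,9}:1  {4,5,6,7,8,9}:1
  |U|=7: {1,2,5,6,7,8,9}:1  {2,4,5,6,7,8,9}:2  {3,4,5,6,7,8,9}:1
  |U|=8: {1,2,4,5,6,7,8,9}:3  {2,3,4,5,6,7,8,9}:3
  start at 0(r): 6

6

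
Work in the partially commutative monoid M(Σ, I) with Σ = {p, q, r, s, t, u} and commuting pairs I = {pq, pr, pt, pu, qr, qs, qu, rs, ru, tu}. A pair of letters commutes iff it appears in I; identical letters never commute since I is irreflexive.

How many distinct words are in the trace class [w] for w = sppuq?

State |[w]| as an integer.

15

piece 0:s — minimal
piece 1:p rests on {0:s}
piece 2:p rests on {1:p}
piece 3:u rests on {0:s}
piece 4:q — minimal
minimal pieces: {0:s, 4:q}
ways to finish when only these pieces remain (= sum over removing one remaining piece with nothing left below it):
  1 left: {2}→1  {3}→1  {4}→1
  2 left: {1,2}→1  {2,3}→2  {2,4}→2  {3,4}→2
  3 left: {1,2,3}→3  {1,2,4}→3  {2,3,4}→6
  placing 0:s first → 12 extensions
  placing 4:q first → 3 extensions
total linear extensions = 15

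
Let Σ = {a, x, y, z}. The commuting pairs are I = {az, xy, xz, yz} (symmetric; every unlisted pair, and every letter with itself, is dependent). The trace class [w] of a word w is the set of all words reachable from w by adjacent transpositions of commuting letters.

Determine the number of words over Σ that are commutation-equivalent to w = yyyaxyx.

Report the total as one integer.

3

#0=y has no predecessor
#1=y depends on [0:y]
#2=y depends on [1:y]
#3=a depends on [2:y]
#4=x depends on [3:a]
#5=y depends on [3:a]
#6=x depends on [4:x]
sources: [0:y]
N(rest) = Σ N(rest − s) over sources s of rest; N(one piece) = 1:
  size 1 → [5]=1  [6]=1
  size 2 → [4,6]=1  [5,6]=2
  size 3 → [4,5,6]=3
  size 4 → [3,4,5,6]=3
  size 5 → [2,3,4,5,6]=3
  first=0(y) contributes 3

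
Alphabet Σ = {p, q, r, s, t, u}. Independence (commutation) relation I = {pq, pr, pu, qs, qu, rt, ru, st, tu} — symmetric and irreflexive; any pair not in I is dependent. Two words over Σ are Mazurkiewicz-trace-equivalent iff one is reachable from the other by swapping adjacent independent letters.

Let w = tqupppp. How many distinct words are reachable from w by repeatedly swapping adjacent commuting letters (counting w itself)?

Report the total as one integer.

#0=t has no predecessor
#1=q depends on [0:t]
#2=u has no predecessor
#3=p depends on [0:t]
#4=p depends on [3:p]
#5=p depends on [4:p]
#6=p depends on [5:p]
sources: [0:t, 2:u]
N(rest) = Σ N(rest − s) over sources s of rest; N(one piece) = 1:
  size 1 → [1]=1  [2]=1  [6]=1
  size 2 → [1,2]=2  [1,6]=2  [2,6]=2  [5,6]=1
  size 3 → [1,2,6]=6  [1,5,6]=3  [2,5,6]=3  [4,5,6]=1
  size 4 → [1,2,5,6]=12  [1,4,5,6]=4  [2,4,5,6]=4  [3,4,5,6]=1
  size 5 → [1,2,4,5,6]=20  [1,3,4,5,6]=5  [2,3,4,5,6]=5
  first=0(t) contributes 30
  first=2(u) contributes 5
|[w]| = 35

35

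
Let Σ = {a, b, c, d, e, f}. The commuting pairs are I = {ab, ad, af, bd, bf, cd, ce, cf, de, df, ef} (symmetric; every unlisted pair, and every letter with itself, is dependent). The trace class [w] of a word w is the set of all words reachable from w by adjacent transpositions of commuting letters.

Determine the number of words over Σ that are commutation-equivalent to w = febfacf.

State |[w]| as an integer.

70

drop 0:f onto floor
drop 1:e onto floor
drop 2:b onto {1:e}
drop 3:f onto {0:f}
drop 4:a onto {1:e}
drop 5:c onto {2:b, 4:a}
drop 6:f onto {3:f}
ground layer = {0:f, 1:e}
drop-orders for the pieces not yet dropped (sum over which currently-grounded one goes next):
  1 to go: {5} 1  {6} 1
  2 to go: {2,5} 1  {3,6} 1  {4,5} 1  {5,6} 2
  3 to go: {0,3,6} 1  {2,4,5} 2  {2,5,6} 3  {3,5,6} 3  {4,5,6} 3
  4 to go: {0,3,5,6} 4  {1,2,4,5} 2  {2,3,5,6} 6  {2,4,5,6} 8  {3,4,5,6} 6
  5 to go: {0,2,3,5,6} 10  {0,3,4,5,6} 10  {1,2,4,5,6} 10  {2,3,4,5,6} 20
  if 0:f drops first: 30 orders
  if 1:e drops first: 40 orders
heap linearizations: 70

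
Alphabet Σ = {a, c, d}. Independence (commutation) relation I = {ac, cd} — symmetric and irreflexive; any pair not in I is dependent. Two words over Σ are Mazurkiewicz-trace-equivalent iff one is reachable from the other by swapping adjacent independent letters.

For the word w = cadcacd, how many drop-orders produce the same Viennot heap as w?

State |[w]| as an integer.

35

#0=c has no predecessor
#1=a has no predecessor
#2=d depends on [1:a]
#3=c depends on [0:c]
#4=a depends on [2:d]
#5=c depends on [3:c]
#6=d depends on [4:a]
sources: [0:c, 1:a]
N(rest) = Σ N(rest − s) over sources s of rest; N(one piece) = 1:
  size 1 → [5]=1  [6]=1
  size 2 → [3,5]=1  [4,6]=1  [5,6]=2
  size 3 → [0,3,5]=1  [2,4,6]=1  [3,5,6]=3  [4,5,6]=3
  size 4 → [0,3,5,6]=4  [1,2,4,6]=1  [2,4,5,6]=4  [3,4,5,6]=6
  size 5 → [0,3,4,5,6]=10  [1,2,4,5,6]=5  [2,3,4,5,6]=10
  first=0(c) contributes 15
  first=1(a) contributes 20
|[w]| = 35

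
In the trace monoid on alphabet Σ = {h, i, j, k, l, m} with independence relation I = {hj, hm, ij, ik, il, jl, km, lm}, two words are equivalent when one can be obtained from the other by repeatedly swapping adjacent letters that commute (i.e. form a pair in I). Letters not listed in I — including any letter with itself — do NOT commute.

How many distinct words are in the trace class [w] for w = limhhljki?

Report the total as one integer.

89

#0=l has no predecessor
#1=i has no predecessor
#2=m depends on [1:i]
#3=h depends on [0:l, 1:i]
#4=h depends on [3:h]
#5=l depends on [4:h]
#6=j depends on [2:m]
#7=k depends on [5:l, 6:j]
#8=i depends on [2:m, 4:h]
sources: [0:l, 1:i]
N(rest) = Σ N(rest − s) over sources s of rest; N(one piece) = 1:
  size 1 → [7]=1  [8]=1
  size 2 → [5,7]=1  [6,7]=1  [7,8]=2
  size 3 → [5,6,7]=2  [5,7,8]=3  [6,7,8]=3
  size 4 → [2,6,7,8]=3  [4,5,7,8]=3  [5,6,7,8]=8
  size 5 → [2,5,6,7,8]=11  [3,4,5,7,8]=3  [4,5,6,7,8]=11
  size 6 → [0,3,4,5,7,8]=3  [2,4,5,6,7,8]=22  [3,4,5,6,7,8]=14
  size 7 → [0,3,4,5,6,7,8]=17  [2,3,4,5,6,7,8]=36
  first=0(l) contributes 36
  first=1(i) contributes 53
|[w]| = 89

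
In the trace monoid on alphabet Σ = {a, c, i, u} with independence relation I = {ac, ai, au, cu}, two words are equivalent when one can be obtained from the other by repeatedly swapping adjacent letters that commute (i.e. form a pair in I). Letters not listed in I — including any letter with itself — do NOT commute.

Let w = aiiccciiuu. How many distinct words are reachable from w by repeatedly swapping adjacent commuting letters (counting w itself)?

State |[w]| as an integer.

0(a) covers ∅
1(i) covers ∅
2(i) covers 1:i
3(c) covers 2:i
4(c) covers 3:c
5(c) covers 4:c
6(i) covers 5:c
7(i) covers 6:i
8(u) covers 7:i
9(u) covers 8:u
floor of heap: 0:a, 1:i
completions by unplaced set U, small U first (add the entries for U minus each lowest piece of U):
  |U|=1: {0}:1  {9}:1
  |U|=2: {0,9}:2  {8,9}:1
  |U|=3: {0,8,9}:3  {7,8,9}:1
  |U|=4: {0,7,8,9}:4  {6,7,8,9}:1
  |U|=5: {0,6,7,8,9}:5  {5,6,7,8,9}:1
  |U|=6: {0,5,6,7,8,9}:6  {4,5,6,7,8,9}:1
  |U|=7: {0,4,5,6,7,8,9}:7  {3,4,5,6,7,8,9}:1
  |U|=8: {0,3,4,5,6,7,8,9}:8  {2,3,4,5,6,7,8,9}:1
  start at 0(a): 1
  start at 1(i): 9
sum over floor = 10

10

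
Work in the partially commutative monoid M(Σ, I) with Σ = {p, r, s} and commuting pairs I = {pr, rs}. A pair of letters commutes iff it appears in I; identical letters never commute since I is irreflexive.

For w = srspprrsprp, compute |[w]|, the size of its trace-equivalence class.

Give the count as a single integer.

0(s) covers ∅
1(r) covers ∅
2(s) covers 0:s
3(p) covers 2:s
4(p) covers 3:p
5(r) covers 1:r
6(r) covers 5:r
7(s) covers 4:p
8(p) covers 7:s
9(r) covers 6:r
10(p) covers 8:p
floor of heap: 0:s, 1:r
completions by unplaced set U, small U first (add the entries for U minus each lowest piece of U):
  |U|=1: {9}:1  {10}:1
  |U|=2: {6,9}:1  {8,10}:1  {9,10}:2
  |U|=3: {5,6,9}:1  {6,9,10}:3  {7,8,10}:1  {8,9,10}:3
  |U|=4: {1,5,6,9}:1  {4,7,8,10}:1  {5,6,9,10}:4  {6,8,9,10}:6  {7,8,9,10}:4
  |U|=5: {1,5,6,9,10}:5  {3,4,7,8,10}:1  {4,7,8,9,10}:5  {5,6,8,9,10}:10  {6,7,8,9,10}:10
  |U|=6: {1,5,6,8,9,10}:15  {2,3,4,7,8,10}:1  {3,4,7,8,9,10}:6  {4,6,7,8,9,10}:15  {5,6,7,8,9,10}:20
  |U|=7: {0,2,3,4,7,8,10}:1  {1,5,6,7,8,9,10}:35  {2,3,4,7,8,9,10}:7  {3,4,6,7,8,9,10}:21  {4,5,6,7,8,9,10}:35
  |U|=8: {0,2,3,4,7,8,9,10}:8  {1,4,5,6,7,8,9,10}:70  {2,3,4,6,7,8,9,10}:28  {3,4,5,6,7,8,9,10}:56
  |U|=9: {0,2,3,4,6,7,8,9,10}:36  {1,3,4,5,6,7,8,9,10}:126  {2,3,4,5,6,7,8,9,10}:84
  start at 0(s): 210
  start at 1(r): 120
sum over floor = 330

330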